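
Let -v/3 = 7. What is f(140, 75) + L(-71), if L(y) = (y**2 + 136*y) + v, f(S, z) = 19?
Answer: -4617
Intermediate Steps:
v = -21 (v = -3*7 = -21)
L(y) = -21 + y**2 + 136*y (L(y) = (y**2 + 136*y) - 21 = -21 + y**2 + 136*y)
f(140, 75) + L(-71) = 19 + (-21 + (-71)**2 + 136*(-71)) = 19 + (-21 + 5041 - 9656) = 19 - 4636 = -4617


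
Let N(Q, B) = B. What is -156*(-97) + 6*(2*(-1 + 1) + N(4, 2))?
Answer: 15144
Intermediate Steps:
-156*(-97) + 6*(2*(-1 + 1) + N(4, 2)) = -156*(-97) + 6*(2*(-1 + 1) + 2) = 15132 + 6*(2*0 + 2) = 15132 + 6*(0 + 2) = 15132 + 6*2 = 15132 + 12 = 15144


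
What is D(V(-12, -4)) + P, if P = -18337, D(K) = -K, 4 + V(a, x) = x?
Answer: -18329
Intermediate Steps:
V(a, x) = -4 + x
D(V(-12, -4)) + P = -(-4 - 4) - 18337 = -1*(-8) - 18337 = 8 - 18337 = -18329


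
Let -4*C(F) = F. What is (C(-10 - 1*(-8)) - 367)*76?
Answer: -27854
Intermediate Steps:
C(F) = -F/4
(C(-10 - 1*(-8)) - 367)*76 = (-(-10 - 1*(-8))/4 - 367)*76 = (-(-10 + 8)/4 - 367)*76 = (-1/4*(-2) - 367)*76 = (1/2 - 367)*76 = -733/2*76 = -27854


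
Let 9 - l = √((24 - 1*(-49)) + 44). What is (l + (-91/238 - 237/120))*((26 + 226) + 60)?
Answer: 176163/85 - 936*√13 ≈ -1302.3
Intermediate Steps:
l = 9 - 3*√13 (l = 9 - √((24 - 1*(-49)) + 44) = 9 - √((24 + 49) + 44) = 9 - √(73 + 44) = 9 - √117 = 9 - 3*√13 ≈ -1.8167)
(l + (-91/238 - 237/120))*((26 + 226) + 60) = ((9 - 3*√13) + (-91/238 - 237/120))*((26 + 226) + 60) = ((9 - 3*√13) + (-91*1/238 - 237*1/120))*(252 + 60) = ((9 - 3*√13) + (-13/34 - 79/40))*312 = ((9 - 3*√13) - 1603/680)*312 = (4517/680 - 3*√13)*312 = 176163/85 - 936*√13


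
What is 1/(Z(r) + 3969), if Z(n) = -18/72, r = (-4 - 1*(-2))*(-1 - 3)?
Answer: 4/15875 ≈ 0.00025197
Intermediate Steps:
r = 8 (r = (-4 + 2)*(-4) = -2*(-4) = 8)
Z(n) = -¼ (Z(n) = -18*1/72 = -¼)
1/(Z(r) + 3969) = 1/(-¼ + 3969) = 1/(15875/4) = 4/15875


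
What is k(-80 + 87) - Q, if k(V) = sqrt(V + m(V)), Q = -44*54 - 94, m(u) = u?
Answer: 2470 + sqrt(14) ≈ 2473.7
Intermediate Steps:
Q = -2470 (Q = -2376 - 94 = -2470)
k(V) = sqrt(2)*sqrt(V) (k(V) = sqrt(V + V) = sqrt(2*V) = sqrt(2)*sqrt(V))
k(-80 + 87) - Q = sqrt(2)*sqrt(-80 + 87) - 1*(-2470) = sqrt(2)*sqrt(7) + 2470 = sqrt(14) + 2470 = 2470 + sqrt(14)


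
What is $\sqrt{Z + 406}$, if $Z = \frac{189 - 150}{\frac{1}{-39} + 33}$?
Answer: $\frac{\sqrt{673397182}}{1286} \approx 20.179$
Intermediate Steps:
$Z = \frac{1521}{1286}$ ($Z = \frac{39}{- \frac{1}{39} + 33} = \frac{39}{\frac{1286}{39}} = 39 \cdot \frac{39}{1286} = \frac{1521}{1286} \approx 1.1827$)
$\sqrt{Z + 406} = \sqrt{\frac{1521}{1286} + 406} = \sqrt{\frac{523637}{1286}} = \frac{\sqrt{673397182}}{1286}$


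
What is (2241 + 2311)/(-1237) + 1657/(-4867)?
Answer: -24204293/6020479 ≈ -4.0203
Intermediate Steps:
(2241 + 2311)/(-1237) + 1657/(-4867) = 4552*(-1/1237) + 1657*(-1/4867) = -4552/1237 - 1657/4867 = -24204293/6020479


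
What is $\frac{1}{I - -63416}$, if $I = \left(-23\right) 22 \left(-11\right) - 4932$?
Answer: $\frac{1}{64050} \approx 1.5613 \cdot 10^{-5}$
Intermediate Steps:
$I = 634$ ($I = \left(-506\right) \left(-11\right) - 4932 = 5566 - 4932 = 634$)
$\frac{1}{I - -63416} = \frac{1}{634 - -63416} = \frac{1}{634 + 63416} = \frac{1}{64050}$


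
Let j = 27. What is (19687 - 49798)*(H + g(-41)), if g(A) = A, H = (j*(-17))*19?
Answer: 263832582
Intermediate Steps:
H = -8721 (H = (27*(-17))*19 = -459*19 = -8721)
(19687 - 49798)*(H + g(-41)) = (19687 - 49798)*(-8721 - 41) = -30111*(-8762) = 263832582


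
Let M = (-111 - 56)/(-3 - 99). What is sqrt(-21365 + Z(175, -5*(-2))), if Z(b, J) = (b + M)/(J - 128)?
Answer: I*sqrt(773815975413)/6018 ≈ 146.17*I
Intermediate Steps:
M = 167/102 (M = -167/(-102) = -167*(-1/102) = 167/102 ≈ 1.6373)
Z(b, J) = (167/102 + b)/(-128 + J) (Z(b, J) = (b + 167/102)/(J - 128) = (167/102 + b)/(-128 + J))
sqrt(-21365 + Z(175, -5*(-2))) = sqrt(-21365 + (167/102 + 175)/(-128 - 5*(-2))) = sqrt(-21365 + (18017/102)/(-128 + 10)) = sqrt(-21365 + (18017/102)/(-118)) = sqrt(-21365 - 1/118*18017/102) = sqrt(-21365 - 18017/12036) = sqrt(-257167157/12036) = I*sqrt(773815975413)/6018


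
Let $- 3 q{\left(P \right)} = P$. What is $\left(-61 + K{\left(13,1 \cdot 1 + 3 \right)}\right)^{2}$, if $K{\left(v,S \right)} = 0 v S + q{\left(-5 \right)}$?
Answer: $\frac{31684}{9} \approx 3520.4$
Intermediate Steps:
$q{\left(P \right)} = - \frac{P}{3}$
$K{\left(v,S \right)} = \frac{5}{3}$ ($K{\left(v,S \right)} = 0 v S - - \frac{5}{3} = 0 S + \frac{5}{3} = 0 + \frac{5}{3} = \frac{5}{3}$)
$\left(-61 + K{\left(13,1 \cdot 1 + 3 \right)}\right)^{2} = \left(-61 + \frac{5}{3}\right)^{2} = \left(- \frac{178}{3}\right)^{2} = \frac{31684}{9}$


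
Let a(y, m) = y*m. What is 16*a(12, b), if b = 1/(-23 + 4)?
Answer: -192/19 ≈ -10.105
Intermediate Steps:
b = -1/19 (b = 1/(-19) = -1/19 ≈ -0.052632)
a(y, m) = m*y
16*a(12, b) = 16*(-1/19*12) = 16*(-12/19) = -192/19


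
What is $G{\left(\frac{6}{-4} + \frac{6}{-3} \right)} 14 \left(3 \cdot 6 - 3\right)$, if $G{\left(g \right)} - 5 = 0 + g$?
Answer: $315$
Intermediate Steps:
$G{\left(g \right)} = 5 + g$ ($G{\left(g \right)} = 5 + \left(0 + g\right) = 5 + g$)
$G{\left(\frac{6}{-4} + \frac{6}{-3} \right)} 14 \left(3 \cdot 6 - 3\right) = \left(5 + \left(\frac{6}{-4} + \frac{6}{-3}\right)\right) 14 \left(3 \cdot 6 - 3\right) = \left(5 + \left(6 \left(- \frac{1}{4}\right) + 6 \left(- \frac{1}{3}\right)\right)\right) 14 \left(18 - 3\right) = \left(5 - \frac{7}{2}\right) 14 \cdot 15 = \frac{3}{2} \cdot 14 \cdot 15 = 21 \cdot 15 = 315$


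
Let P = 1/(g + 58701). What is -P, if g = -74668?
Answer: 1/15967 ≈ 6.2629e-5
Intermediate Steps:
P = -1/15967 (P = 1/(-74668 + 58701) = 1/(-15967) = -1/15967 ≈ -6.2629e-5)
-P = -1*(-1/15967) = 1/15967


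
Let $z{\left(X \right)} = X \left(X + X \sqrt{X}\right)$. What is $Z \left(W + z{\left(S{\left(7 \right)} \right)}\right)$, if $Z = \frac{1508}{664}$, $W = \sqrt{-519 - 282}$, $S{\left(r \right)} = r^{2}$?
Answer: $\frac{3620708}{83} + \frac{1131 i \sqrt{89}}{166} \approx 43623.0 + 64.276 i$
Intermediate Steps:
$z{\left(X \right)} = X \left(X + X^{\frac{3}{2}}\right)$
$W = 3 i \sqrt{89}$ ($W = \sqrt{-801} = 3 i \sqrt{89} \approx 28.302 i$)
$Z = \frac{377}{166}$ ($Z = 1508 \cdot \frac{1}{664} = \frac{377}{166} \approx 2.2711$)
$Z \left(W + z{\left(S{\left(7 \right)} \right)}\right) = \frac{377 \left(3 i \sqrt{89} + \left(\left(7^{2}\right)^{2} + \left(7^{2}\right)^{\frac{5}{2}}\right)\right)}{166} = \frac{377 \left(3 i \sqrt{89} + \left(49^{2} + 49^{\frac{5}{2}}\right)\right)}{166} = \frac{377 \left(3 i \sqrt{89} + \left(2401 + 16807\right)\right)}{166} = \frac{377 \left(3 i \sqrt{89} + 19208\right)}{166} = \frac{377 \left(19208 + 3 i \sqrt{89}\right)}{166} = \frac{3620708}{83} + \frac{1131 i \sqrt{89}}{166}$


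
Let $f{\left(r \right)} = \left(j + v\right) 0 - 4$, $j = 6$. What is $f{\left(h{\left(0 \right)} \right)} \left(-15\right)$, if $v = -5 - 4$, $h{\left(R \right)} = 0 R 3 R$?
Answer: $60$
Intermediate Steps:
$h{\left(R \right)} = 0$ ($h{\left(R \right)} = 0 \cdot 3 R R = 0 R = 0$)
$v = -9$
$f{\left(r \right)} = -4$ ($f{\left(r \right)} = \left(6 - 9\right) 0 - 4 = \left(-3\right) 0 - 4 = 0 - 4 = -4$)
$f{\left(h{\left(0 \right)} \right)} \left(-15\right) = \left(-4\right) \left(-15\right) = 60$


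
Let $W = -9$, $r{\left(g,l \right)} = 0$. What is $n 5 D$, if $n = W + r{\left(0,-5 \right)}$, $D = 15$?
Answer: $-675$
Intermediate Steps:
$n = -9$ ($n = -9 + 0 = -9$)
$n 5 D = \left(-9\right) 5 \cdot 15 = \left(-45\right) 15 = -675$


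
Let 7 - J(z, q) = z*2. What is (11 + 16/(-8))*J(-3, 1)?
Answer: 117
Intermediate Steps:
J(z, q) = 7 - 2*z (J(z, q) = 7 - z*2 = 7 - 2*z)
(11 + 16/(-8))*J(-3, 1) = (11 + 16/(-8))*(7 - 2*(-3)) = (11 + 16*(-⅛))*(7 + 6) = (11 - 2)*13 = 9*13 = 117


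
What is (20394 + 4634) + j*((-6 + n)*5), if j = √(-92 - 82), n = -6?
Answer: 25028 - 60*I*√174 ≈ 25028.0 - 791.45*I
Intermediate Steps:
j = I*√174 (j = √(-174) = I*√174 ≈ 13.191*I)
(20394 + 4634) + j*((-6 + n)*5) = (20394 + 4634) + (I*√174)*((-6 - 6)*5) = 25028 + (I*√174)*(-12*5) = 25028 + (I*√174)*(-60) = 25028 - 60*I*√174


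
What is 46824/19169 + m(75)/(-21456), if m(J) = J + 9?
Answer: 83587129/34274172 ≈ 2.4388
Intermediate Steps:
m(J) = 9 + J
46824/19169 + m(75)/(-21456) = 46824/19169 + (9 + 75)/(-21456) = 46824*(1/19169) + 84*(-1/21456) = 46824/19169 - 7/1788 = 83587129/34274172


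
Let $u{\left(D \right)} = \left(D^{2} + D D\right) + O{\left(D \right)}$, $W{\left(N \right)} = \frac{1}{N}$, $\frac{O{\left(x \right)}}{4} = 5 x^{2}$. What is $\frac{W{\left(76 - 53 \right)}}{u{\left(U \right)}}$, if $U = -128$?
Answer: $\frac{1}{8290304} \approx 1.2062 \cdot 10^{-7}$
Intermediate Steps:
$O{\left(x \right)} = 20 x^{2}$ ($O{\left(x \right)} = 4 \cdot 5 x^{2} = 20 x^{2}$)
$u{\left(D \right)} = 22 D^{2}$ ($u{\left(D \right)} = \left(D^{2} + D D\right) + 20 D^{2} = \left(D^{2} + D^{2}\right) + 20 D^{2} = 2 D^{2} + 20 D^{2} = 22 D^{2}$)
$\frac{W{\left(76 - 53 \right)}}{u{\left(U \right)}} = \frac{1}{\left(76 - 53\right) 22 \left(-128\right)^{2}} = \frac{1}{\left(76 - 53\right) 22 \cdot 16384} = \frac{1}{23 \cdot 360448} = \frac{1}{23} \cdot \frac{1}{360448} = \frac{1}{8290304}$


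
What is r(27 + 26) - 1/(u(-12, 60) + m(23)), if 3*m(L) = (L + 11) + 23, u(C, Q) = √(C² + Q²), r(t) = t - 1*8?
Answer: 152254/3383 - 12*√26/3383 ≈ 44.988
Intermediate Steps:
r(t) = -8 + t (r(t) = t - 8 = -8 + t)
m(L) = 34/3 + L/3 (m(L) = ((L + 11) + 23)/3 = ((11 + L) + 23)/3 = (34 + L)/3 = 34/3 + L/3)
r(27 + 26) - 1/(u(-12, 60) + m(23)) = (-8 + (27 + 26)) - 1/(√((-12)² + 60²) + (34/3 + (⅓)*23)) = (-8 + 53) - 1/(√(144 + 3600) + (34/3 + 23/3)) = 45 - 1/(√3744 + 19) = 45 - 1/(12*√26 + 19) = 45 - 1/(19 + 12*√26)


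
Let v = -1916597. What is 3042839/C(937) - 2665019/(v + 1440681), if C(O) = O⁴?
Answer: 293468126359794969/52407160462568468 ≈ 5.5998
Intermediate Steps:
3042839/C(937) - 2665019/(v + 1440681) = 3042839/(937⁴) - 2665019/(-1916597 + 1440681) = 3042839/770829564961 - 2665019/(-475916) = 3042839*(1/770829564961) - 2665019*(-1/475916) = 3042839/770829564961 + 380717/67988 = 293468126359794969/52407160462568468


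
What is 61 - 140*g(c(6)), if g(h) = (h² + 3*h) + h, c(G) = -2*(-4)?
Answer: -13379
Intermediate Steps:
c(G) = 8
g(h) = h² + 4*h
61 - 140*g(c(6)) = 61 - 1120*(4 + 8) = 61 - 1120*12 = 61 - 140*96 = 61 - 13440 = -13379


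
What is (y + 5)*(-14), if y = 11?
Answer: -224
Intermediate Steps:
(y + 5)*(-14) = (11 + 5)*(-14) = 16*(-14) = -224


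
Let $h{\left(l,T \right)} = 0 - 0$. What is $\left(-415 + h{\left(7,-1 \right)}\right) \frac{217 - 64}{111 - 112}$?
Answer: $63495$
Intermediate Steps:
$h{\left(l,T \right)} = 0$ ($h{\left(l,T \right)} = 0 + 0 = 0$)
$\left(-415 + h{\left(7,-1 \right)}\right) \frac{217 - 64}{111 - 112} = \left(-415 + 0\right) \frac{217 - 64}{111 - 112} = - 415 \frac{153}{-1} = - 415 \cdot 153 \left(-1\right) = \left(-415\right) \left(-153\right) = 63495$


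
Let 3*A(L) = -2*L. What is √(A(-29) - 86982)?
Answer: 2*I*√195666/3 ≈ 294.89*I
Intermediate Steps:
A(L) = -2*L/3 (A(L) = (-2*L)/3 = -2*L/3)
√(A(-29) - 86982) = √(-⅔*(-29) - 86982) = √(58/3 - 86982) = √(-260888/3) = 2*I*√195666/3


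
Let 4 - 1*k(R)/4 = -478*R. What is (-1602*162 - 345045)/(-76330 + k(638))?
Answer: -604569/1143542 ≈ -0.52868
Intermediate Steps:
k(R) = 16 + 1912*R (k(R) = 16 - (-1912)*R = 16 + 1912*R)
(-1602*162 - 345045)/(-76330 + k(638)) = (-1602*162 - 345045)/(-76330 + (16 + 1912*638)) = (-259524 - 345045)/(-76330 + (16 + 1219856)) = -604569/(-76330 + 1219872) = -604569/1143542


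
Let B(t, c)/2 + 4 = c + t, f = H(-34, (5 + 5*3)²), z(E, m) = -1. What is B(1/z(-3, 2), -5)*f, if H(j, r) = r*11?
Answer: -88000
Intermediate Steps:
H(j, r) = 11*r
f = 4400 (f = 11*(5 + 5*3)² = 11*(5 + 15)² = 11*20² = 11*400 = 4400)
B(t, c) = -8 + 2*c + 2*t (B(t, c) = -8 + 2*(c + t) = -8 + (2*c + 2*t) = -8 + 2*c + 2*t)
B(1/z(-3, 2), -5)*f = (-8 + 2*(-5) + 2/(-1))*4400 = (-8 - 10 + 2*(-1))*4400 = (-8 - 10 - 2)*4400 = -20*4400 = -88000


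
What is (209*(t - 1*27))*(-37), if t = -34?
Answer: 471713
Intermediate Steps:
(209*(t - 1*27))*(-37) = (209*(-34 - 1*27))*(-37) = (209*(-34 - 27))*(-37) = (209*(-61))*(-37) = -12749*(-37) = 471713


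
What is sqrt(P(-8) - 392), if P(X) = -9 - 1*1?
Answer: I*sqrt(402) ≈ 20.05*I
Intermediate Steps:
P(X) = -10 (P(X) = -9 - 1 = -10)
sqrt(P(-8) - 392) = sqrt(-10 - 392) = sqrt(-402) = I*sqrt(402)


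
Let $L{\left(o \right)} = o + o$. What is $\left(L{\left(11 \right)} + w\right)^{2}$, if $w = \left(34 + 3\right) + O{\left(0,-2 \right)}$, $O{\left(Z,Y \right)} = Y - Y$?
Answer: $3481$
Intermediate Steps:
$O{\left(Z,Y \right)} = 0$
$w = 37$ ($w = \left(34 + 3\right) + 0 = 37 + 0 = 37$)
$L{\left(o \right)} = 2 o$
$\left(L{\left(11 \right)} + w\right)^{2} = \left(2 \cdot 11 + 37\right)^{2} = \left(22 + 37\right)^{2} = 59^{2} = 3481$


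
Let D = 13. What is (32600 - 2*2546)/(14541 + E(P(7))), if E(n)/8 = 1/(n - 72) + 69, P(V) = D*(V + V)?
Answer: 1512940/830119 ≈ 1.8226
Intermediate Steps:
P(V) = 26*V (P(V) = 13*(V + V) = 13*(2*V) = 26*V)
E(n) = 552 + 8/(-72 + n) (E(n) = 8*(1/(n - 72) + 69) = 8*(1/(-72 + n) + 69) = 8*(69 + 1/(-72 + n)) = 552 + 8/(-72 + n))
(32600 - 2*2546)/(14541 + E(P(7))) = (32600 - 2*2546)/(14541 + 8*(-4967 + 69*(26*7))/(-72 + 26*7)) = (32600 - 5092)/(14541 + 8*(-4967 + 69*182)/(-72 + 182)) = 27508/(14541 + 8*(-4967 + 12558)/110) = 27508/(14541 + 8*(1/110)*7591) = 27508/(14541 + 30364/55) = 27508/(830119/55) = 27508*(55/830119) = 1512940/830119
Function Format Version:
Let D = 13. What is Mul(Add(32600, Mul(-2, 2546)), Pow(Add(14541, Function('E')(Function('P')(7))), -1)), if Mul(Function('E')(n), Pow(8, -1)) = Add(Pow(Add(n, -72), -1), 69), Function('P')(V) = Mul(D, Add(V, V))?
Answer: Rational(1512940, 830119) ≈ 1.8226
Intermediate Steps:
Function('P')(V) = Mul(26, V) (Function('P')(V) = Mul(13, Add(V, V)) = Mul(13, Mul(2, V)) = Mul(26, V))
Function('E')(n) = Add(552, Mul(8, Pow(Add(-72, n), -1))) (Function('E')(n) = Mul(8, Add(Pow(Add(n, -72), -1), 69)) = Mul(8, Add(Pow(Add(-72, n), -1), 69)) = Mul(8, Add(69, Pow(Add(-72, n), -1))) = Add(552, Mul(8, Pow(Add(-72, n), -1))))
Mul(Add(32600, Mul(-2, 2546)), Pow(Add(14541, Function('E')(Function('P')(7))), -1)) = Mul(Add(32600, Mul(-2, 2546)), Pow(Add(14541, Mul(8, Pow(Add(-72, Mul(26, 7)), -1), Add(-4967, Mul(69, Mul(26, 7))))), -1)) = Mul(Add(32600, -5092), Pow(Add(14541, Mul(8, Pow(Add(-72, 182), -1), Add(-4967, Mul(69, 182)))), -1)) = Mul(27508, Pow(Add(14541, Mul(8, Pow(110, -1), Add(-4967, 12558))), -1)) = Mul(27508, Pow(Add(14541, Mul(8, Rational(1, 110), 7591)), -1)) = Mul(27508, Pow(Add(14541, Rational(30364, 55)), -1)) = Mul(27508, Pow(Rational(830119, 55), -1)) = Mul(27508, Rational(55, 830119)) = Rational(1512940, 830119)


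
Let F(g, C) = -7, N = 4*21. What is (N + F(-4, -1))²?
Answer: 5929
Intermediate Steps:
N = 84
(N + F(-4, -1))² = (84 - 7)² = 77² = 5929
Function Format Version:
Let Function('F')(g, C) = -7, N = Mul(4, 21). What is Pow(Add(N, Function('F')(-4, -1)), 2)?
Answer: 5929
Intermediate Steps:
N = 84
Pow(Add(N, Function('F')(-4, -1)), 2) = Pow(Add(84, -7), 2) = Pow(77, 2) = 5929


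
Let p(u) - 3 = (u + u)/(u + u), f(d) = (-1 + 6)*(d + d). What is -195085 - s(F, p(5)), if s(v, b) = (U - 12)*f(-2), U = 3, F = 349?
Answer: -195265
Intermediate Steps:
f(d) = 10*d (f(d) = 5*(2*d) = 10*d)
p(u) = 4 (p(u) = 3 + (u + u)/(u + u) = 3 + (2*u)/((2*u)) = 3 + (2*u)*(1/(2*u)) = 3 + 1 = 4)
s(v, b) = 180 (s(v, b) = (3 - 12)*(10*(-2)) = -9*(-20) = 180)
-195085 - s(F, p(5)) = -195085 - 1*180 = -195085 - 180 = -195265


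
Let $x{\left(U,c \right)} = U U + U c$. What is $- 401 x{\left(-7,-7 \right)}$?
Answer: $-39298$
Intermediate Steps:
$x{\left(U,c \right)} = U^{2} + U c$
$- 401 x{\left(-7,-7 \right)} = - 401 \left(- 7 \left(-7 - 7\right)\right) = - 401 \left(\left(-7\right) \left(-14\right)\right) = \left(-401\right) 98 = -39298$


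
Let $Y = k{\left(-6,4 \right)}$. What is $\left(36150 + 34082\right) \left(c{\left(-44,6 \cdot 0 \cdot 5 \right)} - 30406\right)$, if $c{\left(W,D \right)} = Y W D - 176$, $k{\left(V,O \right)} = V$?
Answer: $-2147835024$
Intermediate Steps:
$Y = -6$
$c{\left(W,D \right)} = -176 - 6 D W$ ($c{\left(W,D \right)} = - 6 W D - 176 = - 6 D W - 176 = -176 - 6 D W$)
$\left(36150 + 34082\right) \left(c{\left(-44,6 \cdot 0 \cdot 5 \right)} - 30406\right) = \left(36150 + 34082\right) \left(\left(-176 - 6 \cdot 6 \cdot 0 \cdot 5 \left(-44\right)\right) - 30406\right) = 70232 \left(\left(-176 - 6 \cdot 0 \cdot 5 \left(-44\right)\right) - 30406\right) = 70232 \left(\left(-176 - 0 \left(-44\right)\right) - 30406\right) = 70232 \left(\left(-176 + 0\right) - 30406\right) = 70232 \left(-176 - 30406\right) = 70232 \left(-30582\right) = -2147835024$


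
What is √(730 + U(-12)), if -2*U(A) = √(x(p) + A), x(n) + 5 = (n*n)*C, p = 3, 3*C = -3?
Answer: √(2920 - 2*I*√26)/2 ≈ 27.019 - 0.047181*I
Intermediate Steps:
C = -1 (C = (⅓)*(-3) = -1)
x(n) = -5 - n² (x(n) = -5 + (n*n)*(-1) = -5 + n²*(-1) = -5 - n²)
U(A) = -√(-14 + A)/2 (U(A) = -√((-5 - 1*3²) + A)/2 = -√((-5 - 1*9) + A)/2 = -√((-5 - 9) + A)/2 = -√(-14 + A)/2)
√(730 + U(-12)) = √(730 - √(-14 - 12)/2) = √(730 - I*√26/2)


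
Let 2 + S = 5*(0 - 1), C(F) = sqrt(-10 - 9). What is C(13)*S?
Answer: -7*I*sqrt(19) ≈ -30.512*I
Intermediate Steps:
C(F) = I*sqrt(19) (C(F) = sqrt(-19) = I*sqrt(19))
S = -7 (S = -2 + 5*(0 - 1) = -2 + 5*(-1) = -2 - 5 = -7)
C(13)*S = (I*sqrt(19))*(-7) = -7*I*sqrt(19)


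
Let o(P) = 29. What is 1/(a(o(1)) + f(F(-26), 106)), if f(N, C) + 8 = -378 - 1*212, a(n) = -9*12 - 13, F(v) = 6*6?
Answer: -1/719 ≈ -0.0013908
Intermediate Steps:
F(v) = 36
a(n) = -121 (a(n) = -108 - 13 = -121)
f(N, C) = -598 (f(N, C) = -8 + (-378 - 1*212) = -8 + (-378 - 212) = -8 - 590 = -598)
1/(a(o(1)) + f(F(-26), 106)) = 1/(-121 - 598) = 1/(-719) = -1/719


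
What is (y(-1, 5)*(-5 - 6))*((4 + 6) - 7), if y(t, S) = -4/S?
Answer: 132/5 ≈ 26.400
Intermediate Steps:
(y(-1, 5)*(-5 - 6))*((4 + 6) - 7) = ((-4/5)*(-5 - 6))*((4 + 6) - 7) = (-4*1/5*(-11))*(10 - 7) = -4/5*(-11)*3 = (44/5)*3 = 132/5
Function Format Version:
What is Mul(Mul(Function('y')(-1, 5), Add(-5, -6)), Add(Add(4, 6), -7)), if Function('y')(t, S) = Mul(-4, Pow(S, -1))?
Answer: Rational(132, 5) ≈ 26.400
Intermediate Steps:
Mul(Mul(Function('y')(-1, 5), Add(-5, -6)), Add(Add(4, 6), -7)) = Mul(Mul(Mul(-4, Pow(5, -1)), Add(-5, -6)), Add(Add(4, 6), -7)) = Mul(Mul(Mul(-4, Rational(1, 5)), -11), Add(10, -7)) = Mul(Mul(Rational(-4, 5), -11), 3) = Mul(Rational(44, 5), 3) = Rational(132, 5)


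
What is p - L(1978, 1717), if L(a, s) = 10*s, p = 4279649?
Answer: 4262479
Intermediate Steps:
p - L(1978, 1717) = 4279649 - 10*1717 = 4279649 - 1*17170 = 4279649 - 17170 = 4262479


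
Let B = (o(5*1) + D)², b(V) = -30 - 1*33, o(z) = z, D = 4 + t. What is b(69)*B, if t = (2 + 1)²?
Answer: -20412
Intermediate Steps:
t = 9 (t = 3² = 9)
D = 13 (D = 4 + 9 = 13)
b(V) = -63 (b(V) = -30 - 33 = -63)
B = 324 (B = (5*1 + 13)² = (5 + 13)² = 18² = 324)
b(69)*B = -63*324 = -20412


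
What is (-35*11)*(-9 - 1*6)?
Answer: 5775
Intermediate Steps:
(-35*11)*(-9 - 1*6) = -385*(-9 - 6) = -385*(-15) = 5775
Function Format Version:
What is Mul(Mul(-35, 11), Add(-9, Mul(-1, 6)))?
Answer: 5775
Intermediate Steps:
Mul(Mul(-35, 11), Add(-9, Mul(-1, 6))) = Mul(-385, Add(-9, -6)) = Mul(-385, -15) = 5775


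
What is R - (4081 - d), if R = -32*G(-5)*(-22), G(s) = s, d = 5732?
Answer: -1869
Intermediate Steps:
R = -3520 (R = -32*(-5)*(-22) = 160*(-22) = -3520)
R - (4081 - d) = -3520 - (4081 - 1*5732) = -3520 - (4081 - 5732) = -3520 - 1*(-1651) = -3520 + 1651 = -1869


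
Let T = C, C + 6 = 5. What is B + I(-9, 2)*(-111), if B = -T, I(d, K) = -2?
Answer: 223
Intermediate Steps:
C = -1 (C = -6 + 5 = -1)
T = -1
B = 1 (B = -1*(-1) = 1)
B + I(-9, 2)*(-111) = 1 - 2*(-111) = 1 + 222 = 223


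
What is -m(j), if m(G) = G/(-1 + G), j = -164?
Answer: -164/165 ≈ -0.99394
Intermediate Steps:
m(G) = G/(-1 + G)
-m(j) = -(-164)/(-1 - 164) = -(-164)/(-165) = -(-164)*(-1)/165 = -1*164/165 = -164/165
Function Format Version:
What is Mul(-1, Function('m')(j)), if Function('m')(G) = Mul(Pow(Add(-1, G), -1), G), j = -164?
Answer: Rational(-164, 165) ≈ -0.99394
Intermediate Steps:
Function('m')(G) = Mul(G, Pow(Add(-1, G), -1))
Mul(-1, Function('m')(j)) = Mul(-1, Mul(-164, Pow(Add(-1, -164), -1))) = Mul(-1, Mul(-164, Pow(-165, -1))) = Mul(-1, Mul(-164, Rational(-1, 165))) = Mul(-1, Rational(164, 165)) = Rational(-164, 165)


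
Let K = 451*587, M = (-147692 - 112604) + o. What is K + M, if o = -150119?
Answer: -145678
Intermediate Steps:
M = -410415 (M = (-147692 - 112604) - 150119 = -260296 - 150119 = -410415)
K = 264737
K + M = 264737 - 410415 = -145678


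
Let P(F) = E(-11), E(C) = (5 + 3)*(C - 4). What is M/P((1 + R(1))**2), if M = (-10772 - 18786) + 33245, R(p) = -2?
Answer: -1229/40 ≈ -30.725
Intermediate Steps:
E(C) = -32 + 8*C (E(C) = 8*(-4 + C) = -32 + 8*C)
M = 3687 (M = -29558 + 33245 = 3687)
P(F) = -120 (P(F) = -32 + 8*(-11) = -32 - 88 = -120)
M/P((1 + R(1))**2) = 3687/(-120) = 3687*(-1/120) = -1229/40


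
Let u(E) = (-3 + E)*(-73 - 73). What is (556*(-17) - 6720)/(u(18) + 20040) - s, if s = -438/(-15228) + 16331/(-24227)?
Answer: -6812066041/26132453550 ≈ -0.26067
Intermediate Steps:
u(E) = 438 - 146*E (u(E) = (-3 + E)*(-146) = 438 - 146*E)
s = -5668501/8784018 (s = -438*(-1/15228) + 16331*(-1/24227) = 73/2538 - 2333/3461 = -5668501/8784018 ≈ -0.64532)
(556*(-17) - 6720)/(u(18) + 20040) - s = (556*(-17) - 6720)/((438 - 146*18) + 20040) - 1*(-5668501/8784018) = (-9452 - 6720)/((438 - 2628) + 20040) + 5668501/8784018 = -16172/(-2190 + 20040) + 5668501/8784018 = -16172/17850 + 5668501/8784018 = -16172*1/17850 + 5668501/8784018 = -8086/8925 + 5668501/8784018 = -6812066041/26132453550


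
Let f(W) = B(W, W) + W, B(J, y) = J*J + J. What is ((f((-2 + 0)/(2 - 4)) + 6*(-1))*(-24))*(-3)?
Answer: -216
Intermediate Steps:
B(J, y) = J + J² (B(J, y) = J² + J = J + J²)
f(W) = W + W*(1 + W) (f(W) = W*(1 + W) + W = W + W*(1 + W))
((f((-2 + 0)/(2 - 4)) + 6*(-1))*(-24))*(-3) = ((((-2 + 0)/(2 - 4))*(2 + (-2 + 0)/(2 - 4)) + 6*(-1))*(-24))*(-3) = (((-2/(-2))*(2 - 2/(-2)) - 6)*(-24))*(-3) = (((-2*(-½))*(2 - 2*(-½)) - 6)*(-24))*(-3) = ((1*(2 + 1) - 6)*(-24))*(-3) = ((1*3 - 6)*(-24))*(-3) = ((3 - 6)*(-24))*(-3) = -3*(-24)*(-3) = 72*(-3) = -216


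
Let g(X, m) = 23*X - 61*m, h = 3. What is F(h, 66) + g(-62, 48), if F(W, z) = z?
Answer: -4288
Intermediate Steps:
g(X, m) = -61*m + 23*X
F(h, 66) + g(-62, 48) = 66 + (-61*48 + 23*(-62)) = 66 + (-2928 - 1426) = 66 - 4354 = -4288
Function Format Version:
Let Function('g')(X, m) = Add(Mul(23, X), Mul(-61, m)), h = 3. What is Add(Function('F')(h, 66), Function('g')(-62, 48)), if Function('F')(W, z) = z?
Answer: -4288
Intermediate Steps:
Function('g')(X, m) = Add(Mul(-61, m), Mul(23, X))
Add(Function('F')(h, 66), Function('g')(-62, 48)) = Add(66, Add(Mul(-61, 48), Mul(23, -62))) = Add(66, Add(-2928, -1426)) = Add(66, -4354) = -4288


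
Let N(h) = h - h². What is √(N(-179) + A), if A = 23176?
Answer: 2*I*√2261 ≈ 95.1*I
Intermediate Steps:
√(N(-179) + A) = √(-179*(1 - 1*(-179)) + 23176) = √(-179*(1 + 179) + 23176) = √(-179*180 + 23176) = √(-32220 + 23176) = √(-9044) = 2*I*√2261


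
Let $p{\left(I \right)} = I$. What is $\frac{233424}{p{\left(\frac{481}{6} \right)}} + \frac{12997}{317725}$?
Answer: $\frac{444994093957}{152825725} \approx 2911.8$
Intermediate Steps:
$\frac{233424}{p{\left(\frac{481}{6} \right)}} + \frac{12997}{317725} = \frac{233424}{481 \cdot \frac{1}{6}} + \frac{12997}{317725} = \frac{233424}{481 \cdot \frac{1}{6}} + 12997 \cdot \frac{1}{317725} = \frac{233424}{\frac{481}{6}} + \frac{12997}{317725} = 233424 \cdot \frac{6}{481} + \frac{12997}{317725} = \frac{1400544}{481} + \frac{12997}{317725} = \frac{444994093957}{152825725}$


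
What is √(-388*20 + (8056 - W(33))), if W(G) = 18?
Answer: √278 ≈ 16.673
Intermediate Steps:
√(-388*20 + (8056 - W(33))) = √(-388*20 + (8056 - 1*18)) = √(-7760 + (8056 - 18)) = √(-7760 + 8038) = √278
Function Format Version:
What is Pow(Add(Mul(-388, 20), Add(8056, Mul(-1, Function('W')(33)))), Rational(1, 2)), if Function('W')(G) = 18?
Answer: Pow(278, Rational(1, 2)) ≈ 16.673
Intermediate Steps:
Pow(Add(Mul(-388, 20), Add(8056, Mul(-1, Function('W')(33)))), Rational(1, 2)) = Pow(Add(Mul(-388, 20), Add(8056, Mul(-1, 18))), Rational(1, 2)) = Pow(Add(-7760, Add(8056, -18)), Rational(1, 2)) = Pow(Add(-7760, 8038), Rational(1, 2)) = Pow(278, Rational(1, 2))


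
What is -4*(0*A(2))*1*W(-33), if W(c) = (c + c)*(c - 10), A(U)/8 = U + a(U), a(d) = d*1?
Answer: 0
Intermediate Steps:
a(d) = d
A(U) = 16*U (A(U) = 8*(U + U) = 8*(2*U) = 16*U)
W(c) = 2*c*(-10 + c) (W(c) = (2*c)*(-10 + c) = 2*c*(-10 + c))
-4*(0*A(2))*1*W(-33) = -4*(0*(16*2))*1*2*(-33)*(-10 - 33) = -4*(0*32)*1*2*(-33)*(-43) = -4*0*1*2838 = -0*2838 = -4*0 = 0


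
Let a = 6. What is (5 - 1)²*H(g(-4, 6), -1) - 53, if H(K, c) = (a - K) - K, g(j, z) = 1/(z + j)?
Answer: 27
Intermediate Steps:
g(j, z) = 1/(j + z)
H(K, c) = 6 - 2*K (H(K, c) = (6 - K) - K = 6 - 2*K)
(5 - 1)²*H(g(-4, 6), -1) - 53 = (5 - 1)²*(6 - 2/(-4 + 6)) - 53 = 4²*(6 - 2/2) - 53 = 16*(6 - 2*½) - 53 = 16*(6 - 1) - 53 = 16*5 - 53 = 80 - 53 = 27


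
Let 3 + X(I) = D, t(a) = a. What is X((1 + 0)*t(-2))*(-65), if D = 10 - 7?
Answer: 0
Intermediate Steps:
D = 3
X(I) = 0 (X(I) = -3 + 3 = 0)
X((1 + 0)*t(-2))*(-65) = 0*(-65) = 0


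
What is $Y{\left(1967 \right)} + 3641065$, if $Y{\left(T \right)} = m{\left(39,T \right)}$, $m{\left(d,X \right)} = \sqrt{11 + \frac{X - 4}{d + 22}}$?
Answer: $3641065 + \frac{\sqrt{160674}}{61} \approx 3.6411 \cdot 10^{6}$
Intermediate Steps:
$m{\left(d,X \right)} = \sqrt{11 + \frac{-4 + X}{22 + d}}$
$Y{\left(T \right)} = \sqrt{\frac{667}{61} + \frac{T}{61}}$ ($Y{\left(T \right)} = \sqrt{\frac{238 + T + 11 \cdot 39}{22 + 39}} = \sqrt{\frac{238 + T + 429}{61}} = \sqrt{\frac{667 + T}{61}} = \sqrt{\frac{667}{61} + \frac{T}{61}}$)
$Y{\left(1967 \right)} + 3641065 = \frac{\sqrt{40687 + 61 \cdot 1967}}{61} + 3641065 = \frac{\sqrt{40687 + 119987}}{61} + 3641065 = \frac{\sqrt{160674}}{61} + 3641065 = 3641065 + \frac{\sqrt{160674}}{61}$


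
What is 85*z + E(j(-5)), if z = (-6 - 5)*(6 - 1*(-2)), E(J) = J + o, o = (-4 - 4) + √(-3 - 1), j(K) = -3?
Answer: -7491 + 2*I ≈ -7491.0 + 2.0*I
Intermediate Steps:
o = -8 + 2*I (o = -8 + √(-4) = -8 + 2*I ≈ -8.0 + 2.0*I)
E(J) = -8 + J + 2*I (E(J) = J + (-8 + 2*I) = -8 + J + 2*I)
z = -88 (z = -11*(6 + 2) = -11*8 = -88)
85*z + E(j(-5)) = 85*(-88) + (-8 - 3 + 2*I) = -7480 + (-11 + 2*I) = -7491 + 2*I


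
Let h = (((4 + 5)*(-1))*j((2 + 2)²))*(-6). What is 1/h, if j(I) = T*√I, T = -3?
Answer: -1/648 ≈ -0.0015432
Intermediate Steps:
j(I) = -3*√I
h = -648 (h = (((4 + 5)*(-1))*(-3*√((2 + 2)²)))*(-6) = ((9*(-1))*(-3*√(4²)))*(-6) = -(-27)*√16*(-6) = -(-27)*4*(-6) = -9*(-12)*(-6) = 108*(-6) = -648)
1/h = 1/(-648) = -1/648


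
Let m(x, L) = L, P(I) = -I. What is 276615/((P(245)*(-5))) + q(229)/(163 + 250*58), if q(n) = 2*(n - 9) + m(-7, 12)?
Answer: 811311889/3592435 ≈ 225.84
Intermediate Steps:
q(n) = -6 + 2*n (q(n) = 2*(n - 9) + 12 = 2*(-9 + n) + 12 = (-18 + 2*n) + 12 = -6 + 2*n)
276615/((P(245)*(-5))) + q(229)/(163 + 250*58) = 276615/((-1*245*(-5))) + (-6 + 2*229)/(163 + 250*58) = 276615/((-245*(-5))) + (-6 + 458)/(163 + 14500) = 276615/1225 + 452/14663 = 276615*(1/1225) + 452*(1/14663) = 55323/245 + 452/14663 = 811311889/3592435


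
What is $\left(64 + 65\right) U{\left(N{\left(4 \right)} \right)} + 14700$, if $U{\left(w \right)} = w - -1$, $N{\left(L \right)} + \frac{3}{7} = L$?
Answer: $\frac{107028}{7} \approx 15290.0$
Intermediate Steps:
$N{\left(L \right)} = - \frac{3}{7} + L$
$U{\left(w \right)} = 1 + w$ ($U{\left(w \right)} = w + 1 = 1 + w$)
$\left(64 + 65\right) U{\left(N{\left(4 \right)} \right)} + 14700 = \left(64 + 65\right) \left(1 + \left(- \frac{3}{7} + 4\right)\right) + 14700 = 129 \left(1 + \frac{25}{7}\right) + 14700 = 129 \cdot \frac{32}{7} + 14700 = \frac{4128}{7} + 14700 = \frac{107028}{7}$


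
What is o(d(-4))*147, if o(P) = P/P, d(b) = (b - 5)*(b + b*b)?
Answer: 147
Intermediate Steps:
d(b) = (-5 + b)*(b + b²)
o(P) = 1
o(d(-4))*147 = 1*147 = 147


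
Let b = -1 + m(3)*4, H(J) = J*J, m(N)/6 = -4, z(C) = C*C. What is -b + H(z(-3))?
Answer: 178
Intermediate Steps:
z(C) = C**2
m(N) = -24 (m(N) = 6*(-4) = -24)
H(J) = J**2
b = -97 (b = -1 - 24*4 = -1 - 96 = -97)
-b + H(z(-3)) = -1*(-97) + ((-3)**2)**2 = 97 + 9**2 = 97 + 81 = 178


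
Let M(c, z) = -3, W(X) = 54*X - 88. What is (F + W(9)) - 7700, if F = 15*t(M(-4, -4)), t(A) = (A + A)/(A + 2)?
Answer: -7212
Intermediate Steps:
W(X) = -88 + 54*X
t(A) = 2*A/(2 + A) (t(A) = (2*A)/(2 + A) = 2*A/(2 + A))
F = 90 (F = 15*(2*(-3)/(2 - 3)) = 15*(2*(-3)/(-1)) = 15*(2*(-3)*(-1)) = 15*6 = 90)
(F + W(9)) - 7700 = (90 + (-88 + 54*9)) - 7700 = (90 + (-88 + 486)) - 7700 = (90 + 398) - 7700 = 488 - 7700 = -7212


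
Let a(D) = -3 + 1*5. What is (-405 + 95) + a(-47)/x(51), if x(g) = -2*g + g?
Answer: -15812/51 ≈ -310.04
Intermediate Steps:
a(D) = 2 (a(D) = -3 + 5 = 2)
x(g) = -g
(-405 + 95) + a(-47)/x(51) = (-405 + 95) + 2/((-1*51)) = -310 + 2/(-51) = -310 + 2*(-1/51) = -310 - 2/51 = -15812/51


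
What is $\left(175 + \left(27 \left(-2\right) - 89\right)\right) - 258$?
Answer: $-226$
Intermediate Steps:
$\left(175 + \left(27 \left(-2\right) - 89\right)\right) - 258 = \left(175 - 143\right) - 258 = 32 - 258 = -226$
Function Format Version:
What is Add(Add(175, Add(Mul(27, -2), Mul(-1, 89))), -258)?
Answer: -226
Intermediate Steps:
Add(Add(175, Add(Mul(27, -2), Mul(-1, 89))), -258) = Add(Add(175, Add(-54, -89)), -258) = Add(Add(175, -143), -258) = Add(32, -258) = -226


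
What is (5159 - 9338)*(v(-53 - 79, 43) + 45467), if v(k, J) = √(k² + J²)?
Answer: -190006593 - 4179*√19273 ≈ -1.9059e+8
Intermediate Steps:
v(k, J) = √(J² + k²)
(5159 - 9338)*(v(-53 - 79, 43) + 45467) = (5159 - 9338)*(√(43² + (-53 - 79)²) + 45467) = -4179*(√(1849 + (-132)²) + 45467) = -4179*(√(1849 + 17424) + 45467) = -4179*(√19273 + 45467) = -4179*(45467 + √19273) = -190006593 - 4179*√19273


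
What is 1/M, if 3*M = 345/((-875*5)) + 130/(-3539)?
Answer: -9289875/357941 ≈ -25.954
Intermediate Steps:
M = -357941/9289875 (M = (345/((-875*5)) + 130/(-3539))/3 = (345/(-4375) + 130*(-1/3539))/3 = (345*(-1/4375) - 130/3539)/3 = (-69/875 - 130/3539)/3 = (⅓)*(-357941/3096625) = -357941/9289875 ≈ -0.038530)
1/M = 1/(-357941/9289875) = -9289875/357941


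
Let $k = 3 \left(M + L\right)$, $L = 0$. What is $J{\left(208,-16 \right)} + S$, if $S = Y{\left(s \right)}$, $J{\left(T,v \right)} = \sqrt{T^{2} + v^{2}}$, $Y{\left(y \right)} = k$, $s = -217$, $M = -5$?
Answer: $-15 + 16 \sqrt{170} \approx 193.61$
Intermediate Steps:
$k = -15$ ($k = 3 \left(-5 + 0\right) = 3 \left(-5\right) = -15$)
$Y{\left(y \right)} = -15$
$S = -15$
$J{\left(208,-16 \right)} + S = \sqrt{208^{2} + \left(-16\right)^{2}} - 15 = \sqrt{43264 + 256} - 15 = \sqrt{43520} - 15 = 16 \sqrt{170} - 15 = -15 + 16 \sqrt{170}$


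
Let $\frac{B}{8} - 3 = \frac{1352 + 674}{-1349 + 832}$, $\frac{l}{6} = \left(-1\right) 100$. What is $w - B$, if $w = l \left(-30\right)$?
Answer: $\frac{9309800}{517} \approx 18007.0$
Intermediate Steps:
$l = -600$ ($l = 6 \left(\left(-1\right) 100\right) = 6 \left(-100\right) = -600$)
$B = - \frac{3800}{517}$ ($B = 24 + 8 \frac{1352 + 674}{-1349 + 832} = 24 + 8 \frac{2026}{-517} = 24 + 8 \cdot 2026 \left(- \frac{1}{517}\right) = 24 + 8 \left(- \frac{2026}{517}\right) = 24 - \frac{16208}{517} = - \frac{3800}{517} \approx -7.3501$)
$w = 18000$ ($w = \left(-600\right) \left(-30\right) = 18000$)
$w - B = 18000 - - \frac{3800}{517} = 18000 + \frac{3800}{517} = \frac{9309800}{517}$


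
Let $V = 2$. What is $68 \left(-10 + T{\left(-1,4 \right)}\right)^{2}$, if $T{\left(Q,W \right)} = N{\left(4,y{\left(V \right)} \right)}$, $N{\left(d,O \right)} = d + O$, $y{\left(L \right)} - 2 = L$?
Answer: $272$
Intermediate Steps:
$y{\left(L \right)} = 2 + L$
$N{\left(d,O \right)} = O + d$
$T{\left(Q,W \right)} = 8$ ($T{\left(Q,W \right)} = \left(2 + 2\right) + 4 = 4 + 4 = 8$)
$68 \left(-10 + T{\left(-1,4 \right)}\right)^{2} = 68 \left(-10 + 8\right)^{2} = 68 \left(-2\right)^{2} = 68 \cdot 4 = 272$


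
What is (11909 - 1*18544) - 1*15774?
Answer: -22409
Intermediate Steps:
(11909 - 1*18544) - 1*15774 = (11909 - 18544) - 15774 = -6635 - 15774 = -22409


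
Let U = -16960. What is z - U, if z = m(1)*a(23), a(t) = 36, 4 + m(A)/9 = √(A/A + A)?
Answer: 15664 + 324*√2 ≈ 16122.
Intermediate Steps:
m(A) = -36 + 9*√(1 + A) (m(A) = -36 + 9*√(A/A + A) = -36 + 9*√(1 + A))
z = -1296 + 324*√2 (z = (-36 + 9*√(1 + 1))*36 = (-36 + 9*√2)*36 = -1296 + 324*√2 ≈ -837.79)
z - U = (-1296 + 324*√2) - 1*(-16960) = (-1296 + 324*√2) + 16960 = 15664 + 324*√2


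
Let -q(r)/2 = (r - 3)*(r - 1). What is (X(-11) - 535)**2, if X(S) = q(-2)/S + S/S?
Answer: 34152336/121 ≈ 2.8225e+5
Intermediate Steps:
q(r) = -2*(-1 + r)*(-3 + r) (q(r) = -2*(r - 3)*(r - 1) = -2*(-3 + r)*(-1 + r) = -2*(-1 + r)*(-3 + r))
X(S) = 1 - 30/S (X(S) = (-6 - 2*(-2)**2 + 8*(-2))/S + S/S = (-6 - 2*4 - 16)/S + 1 = (-6 - 8 - 16)/S + 1 = -30/S + 1 = 1 - 30/S)
(X(-11) - 535)**2 = ((-30 - 11)/(-11) - 535)**2 = (-1/11*(-41) - 535)**2 = (41/11 - 535)**2 = (-5844/11)**2 = 34152336/121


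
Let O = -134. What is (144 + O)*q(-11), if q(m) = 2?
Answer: 20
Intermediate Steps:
(144 + O)*q(-11) = (144 - 134)*2 = 10*2 = 20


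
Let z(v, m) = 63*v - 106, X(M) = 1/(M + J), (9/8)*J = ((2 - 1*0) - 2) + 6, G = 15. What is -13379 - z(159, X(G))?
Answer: -23290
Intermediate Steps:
J = 16/3 (J = 8*(((2 - 1*0) - 2) + 6)/9 = 8*(((2 + 0) - 2) + 6)/9 = 8*((2 - 2) + 6)/9 = 8*(0 + 6)/9 = (8/9)*6 = 16/3 ≈ 5.3333)
X(M) = 1/(16/3 + M) (X(M) = 1/(M + 16/3) = 1/(16/3 + M))
z(v, m) = -106 + 63*v
-13379 - z(159, X(G)) = -13379 - (-106 + 63*159) = -13379 - (-106 + 10017) = -13379 - 1*9911 = -13379 - 9911 = -23290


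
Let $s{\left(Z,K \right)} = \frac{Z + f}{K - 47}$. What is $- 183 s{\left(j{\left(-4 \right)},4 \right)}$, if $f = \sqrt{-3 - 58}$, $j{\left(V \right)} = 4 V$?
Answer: $- \frac{2928}{43} + \frac{183 i \sqrt{61}}{43} \approx -68.093 + 33.239 i$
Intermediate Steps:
$f = i \sqrt{61}$ ($f = \sqrt{-61} = i \sqrt{61} \approx 7.8102 i$)
$s{\left(Z,K \right)} = \frac{Z + i \sqrt{61}}{-47 + K}$ ($s{\left(Z,K \right)} = \frac{Z + i \sqrt{61}}{K - 47} = \frac{Z + i \sqrt{61}}{-47 + K}$)
$- 183 s{\left(j{\left(-4 \right)},4 \right)} = - 183 \frac{4 \left(-4\right) + i \sqrt{61}}{-47 + 4} = - 183 \frac{-16 + i \sqrt{61}}{-43} = - 183 \left(- \frac{-16 + i \sqrt{61}}{43}\right) = - 183 \left(\frac{16}{43} - \frac{i \sqrt{61}}{43}\right) = - \frac{2928}{43} + \frac{183 i \sqrt{61}}{43}$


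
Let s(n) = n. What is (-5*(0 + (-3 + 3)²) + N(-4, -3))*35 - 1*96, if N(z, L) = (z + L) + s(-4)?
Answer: -481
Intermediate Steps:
N(z, L) = -4 + L + z (N(z, L) = (z + L) - 4 = (L + z) - 4 = -4 + L + z)
(-5*(0 + (-3 + 3)²) + N(-4, -3))*35 - 1*96 = (-5*(0 + (-3 + 3)²) + (-4 - 3 - 4))*35 - 1*96 = (-5*(0 + 0²) - 11)*35 - 96 = (-5*(0 + 0) - 11)*35 - 96 = (-5*0 - 11)*35 - 96 = (0 - 11)*35 - 96 = -11*35 - 96 = -385 - 96 = -481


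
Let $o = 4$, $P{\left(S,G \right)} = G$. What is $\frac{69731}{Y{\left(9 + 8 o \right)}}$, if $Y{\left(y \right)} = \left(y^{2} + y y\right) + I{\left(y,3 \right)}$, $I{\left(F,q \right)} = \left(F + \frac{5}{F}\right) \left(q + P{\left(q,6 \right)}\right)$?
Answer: $\frac{2858971}{153016} \approx 18.684$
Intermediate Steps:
$I{\left(F,q \right)} = \left(6 + q\right) \left(F + \frac{5}{F}\right)$ ($I{\left(F,q \right)} = \left(F + \frac{5}{F}\right) \left(q + 6\right) = \left(F + \frac{5}{F}\right) \left(6 + q\right) = \left(6 + q\right) \left(F + \frac{5}{F}\right)$)
$Y{\left(y \right)} = 2 y^{2} + \frac{45 + 9 y^{2}}{y}$ ($Y{\left(y \right)} = \left(y^{2} + y y\right) + \frac{30 + 5 \cdot 3 + y^{2} \left(6 + 3\right)}{y} = \left(y^{2} + y^{2}\right) + \frac{30 + 15 + y^{2} \cdot 9}{y} = 2 y^{2} + \frac{30 + 15 + 9 y^{2}}{y} = 2 y^{2} + \frac{45 + 9 y^{2}}{y}$)
$\frac{69731}{Y{\left(9 + 8 o \right)}} = \frac{69731}{2 \left(9 + 8 \cdot 4\right)^{2} + 9 \left(9 + 8 \cdot 4\right) + \frac{45}{9 + 8 \cdot 4}} = \frac{69731}{2 \left(9 + 32\right)^{2} + 9 \left(9 + 32\right) + \frac{45}{9 + 32}} = \frac{69731}{2 \cdot 41^{2} + 9 \cdot 41 + \frac{45}{41}} = \frac{69731}{2 \cdot 1681 + 369 + 45 \cdot \frac{1}{41}} = \frac{69731}{3362 + 369 + \frac{45}{41}} = \frac{69731}{\frac{153016}{41}} = 69731 \cdot \frac{41}{153016} = \frac{2858971}{153016}$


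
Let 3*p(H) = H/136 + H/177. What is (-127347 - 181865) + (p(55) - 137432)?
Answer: -32254825889/72216 ≈ -4.4664e+5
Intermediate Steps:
p(H) = 313*H/72216 (p(H) = (H/136 + H/177)/3 = (313*H/24072)/3 = 313*H/72216)
(-127347 - 181865) + (p(55) - 137432) = (-127347 - 181865) + ((313/72216)*55 - 137432) = -309212 + (17215/72216 - 137432) = -309212 - 9924772097/72216 = -32254825889/72216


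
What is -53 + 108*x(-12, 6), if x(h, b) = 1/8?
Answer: -79/2 ≈ -39.500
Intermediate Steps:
x(h, b) = ⅛
-53 + 108*x(-12, 6) = -53 + 108*(⅛) = -53 + 27/2 = -79/2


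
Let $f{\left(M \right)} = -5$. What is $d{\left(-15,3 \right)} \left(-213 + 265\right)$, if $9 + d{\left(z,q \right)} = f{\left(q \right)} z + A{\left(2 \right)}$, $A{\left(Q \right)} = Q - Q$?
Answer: $3432$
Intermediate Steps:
$A{\left(Q \right)} = 0$
$d{\left(z,q \right)} = -9 - 5 z$ ($d{\left(z,q \right)} = -9 + \left(- 5 z + 0\right) = -9 - 5 z$)
$d{\left(-15,3 \right)} \left(-213 + 265\right) = \left(-9 - -75\right) \left(-213 + 265\right) = \left(-9 + 75\right) 52 = 66 \cdot 52 = 3432$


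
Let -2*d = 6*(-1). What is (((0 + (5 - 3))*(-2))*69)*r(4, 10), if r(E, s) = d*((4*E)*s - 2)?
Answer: -130824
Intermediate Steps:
d = 3 (d = -3*(-1) = -½*(-6) = 3)
r(E, s) = -6 + 12*E*s (r(E, s) = 3*((4*E)*s - 2) = 3*(4*E*s - 2) = 3*(-2 + 4*E*s) = -6 + 12*E*s)
(((0 + (5 - 3))*(-2))*69)*r(4, 10) = (((0 + (5 - 3))*(-2))*69)*(-6 + 12*4*10) = (((0 + 2)*(-2))*69)*(-6 + 480) = ((2*(-2))*69)*474 = -4*69*474 = -276*474 = -130824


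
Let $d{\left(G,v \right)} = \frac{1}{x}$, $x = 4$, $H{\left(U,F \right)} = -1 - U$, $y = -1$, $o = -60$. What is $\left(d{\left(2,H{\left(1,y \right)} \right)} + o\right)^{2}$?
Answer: $\frac{57121}{16} \approx 3570.1$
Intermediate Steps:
$d{\left(G,v \right)} = \frac{1}{4}$
$\left(d{\left(2,H{\left(1,y \right)} \right)} + o\right)^{2} = \left(\frac{1}{4} - 60\right)^{2} = \left(- \frac{239}{4}\right)^{2} = \frac{57121}{16}$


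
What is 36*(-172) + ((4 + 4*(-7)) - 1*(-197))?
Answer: -6019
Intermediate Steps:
36*(-172) + ((4 + 4*(-7)) - 1*(-197)) = -6192 + ((4 - 28) + 197) = -6192 + (-24 + 197) = -6192 + 173 = -6019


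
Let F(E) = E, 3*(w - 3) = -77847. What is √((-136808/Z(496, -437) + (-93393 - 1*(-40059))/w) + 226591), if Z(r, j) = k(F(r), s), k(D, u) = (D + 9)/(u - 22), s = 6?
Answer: 3*√1101277742438401590/6551365 ≈ 480.55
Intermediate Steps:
w = -25946 (w = 3 + (⅓)*(-77847) = 3 - 25949 = -25946)
k(D, u) = (9 + D)/(-22 + u)
Z(r, j) = -9/16 - r/16 (Z(r, j) = (9 + r)/(-22 + 6) = (9 + r)/(-16) = -(9 + r)/16 = -9/16 - r/16)
√((-136808/Z(496, -437) + (-93393 - 1*(-40059))/w) + 226591) = √((-136808/(-9/16 - 1/16*496) + (-93393 - 1*(-40059))/(-25946)) + 226591) = √((-136808/(-9/16 - 31) + (-93393 + 40059)*(-1/25946)) + 226591) = √((-136808/(-505/16) - 53334*(-1/25946)) + 226591) = √((-136808*(-16/505) + 26667/12973) + 226591) = √((2188928/505 + 26667/12973) + 226591) = √(28410429779/6551365 + 226591) = √(1512890776494/6551365) = 3*√1101277742438401590/6551365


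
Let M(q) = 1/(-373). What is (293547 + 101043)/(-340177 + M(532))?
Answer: -73591035/63443011 ≈ -1.1600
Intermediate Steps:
M(q) = -1/373
(293547 + 101043)/(-340177 + M(532)) = (293547 + 101043)/(-340177 - 1/373) = 394590/(-126886022/373) = 394590*(-373/126886022) = -73591035/63443011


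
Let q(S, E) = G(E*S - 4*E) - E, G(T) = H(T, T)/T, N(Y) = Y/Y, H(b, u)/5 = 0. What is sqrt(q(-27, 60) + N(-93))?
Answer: I*sqrt(59) ≈ 7.6811*I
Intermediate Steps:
H(b, u) = 0 (H(b, u) = 5*0 = 0)
N(Y) = 1
G(T) = 0 (G(T) = 0/T = 0)
q(S, E) = -E (q(S, E) = 0 - E = -E)
sqrt(q(-27, 60) + N(-93)) = sqrt(-1*60 + 1) = sqrt(-60 + 1) = sqrt(-59) = I*sqrt(59)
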